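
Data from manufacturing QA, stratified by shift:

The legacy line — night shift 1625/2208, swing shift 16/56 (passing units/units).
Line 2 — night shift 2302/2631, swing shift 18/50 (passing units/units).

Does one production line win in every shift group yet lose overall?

Night shift: the legacy line 1625/2208 = 73.6%, Line 2 2302/2631 = 87.5% → Line 2
Swing shift: the legacy line 16/56 = 28.6%, Line 2 18/50 = 36.0% → Line 2
Overall: the legacy line 1641/2264 = 72.5%, Line 2 2320/2681 = 86.5% → Line 2
Line 2 wins overall and in every shift group — no reversal.

No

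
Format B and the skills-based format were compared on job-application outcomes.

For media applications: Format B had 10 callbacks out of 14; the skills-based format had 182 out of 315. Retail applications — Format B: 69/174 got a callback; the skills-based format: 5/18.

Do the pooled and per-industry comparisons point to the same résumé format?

No

Media: Format B 10/14 = 71.4%, the skills-based format 182/315 = 57.8% → Format B
Retail: Format B 69/174 = 39.7%, the skills-based format 5/18 = 27.8% → Format B
Overall: Format B 79/188 = 42.0%, the skills-based format 187/333 = 56.2% → the skills-based format
Format B wins each industry group but the skills-based format wins overall — the comparison reverses. Format B's applications skew toward retail, which has a lower base rate.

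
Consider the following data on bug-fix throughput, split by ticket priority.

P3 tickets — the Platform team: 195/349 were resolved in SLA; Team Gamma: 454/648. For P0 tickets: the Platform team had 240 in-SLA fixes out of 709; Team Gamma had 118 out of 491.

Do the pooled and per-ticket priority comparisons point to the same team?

No

P3: the Platform team 195/349 = 55.9%, Team Gamma 454/648 = 70.1% → Team Gamma
P0: the Platform team 240/709 = 33.9%, Team Gamma 118/491 = 24.0% → the Platform team
Overall: the Platform team 435/1058 = 41.1%, Team Gamma 572/1139 = 50.2% → Team Gamma
Neither sweeps: the Platform team wins 1 of 2 groups, Team Gamma wins 1. Team Gamma wins overall but not every group — no Simpson reversal.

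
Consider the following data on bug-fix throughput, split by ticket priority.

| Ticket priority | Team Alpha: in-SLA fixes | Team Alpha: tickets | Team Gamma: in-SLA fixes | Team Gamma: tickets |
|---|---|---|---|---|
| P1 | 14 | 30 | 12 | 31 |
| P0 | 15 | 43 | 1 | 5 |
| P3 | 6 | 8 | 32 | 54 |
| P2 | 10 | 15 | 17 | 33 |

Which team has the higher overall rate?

Team Gamma

P1: Team Alpha 14/30 = 46.7%, Team Gamma 12/31 = 38.7% → Team Alpha
P0: Team Alpha 15/43 = 34.9%, Team Gamma 1/5 = 20.0% → Team Alpha
P3: Team Alpha 6/8 = 75.0%, Team Gamma 32/54 = 59.3% → Team Alpha
P2: Team Alpha 10/15 = 66.7%, Team Gamma 17/33 = 51.5% → Team Alpha
Overall: Team Alpha 45/96 = 46.9%, Team Gamma 62/123 = 50.4% → Team Gamma
(Team Alpha wins every ticket group but Team Gamma wins overall — Team Alpha's tickets skew toward the low-rate P0 group.)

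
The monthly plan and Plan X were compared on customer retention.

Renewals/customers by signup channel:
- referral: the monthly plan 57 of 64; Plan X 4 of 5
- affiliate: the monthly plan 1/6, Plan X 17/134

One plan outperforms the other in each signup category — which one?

Referral: the monthly plan 57/64 = 89.1%, Plan X 4/5 = 80.0% → the monthly plan
Affiliate: the monthly plan 1/6 = 16.7%, Plan X 17/134 = 12.7% → the monthly plan
The monthly plan has the higher rate in both groups.

the monthly plan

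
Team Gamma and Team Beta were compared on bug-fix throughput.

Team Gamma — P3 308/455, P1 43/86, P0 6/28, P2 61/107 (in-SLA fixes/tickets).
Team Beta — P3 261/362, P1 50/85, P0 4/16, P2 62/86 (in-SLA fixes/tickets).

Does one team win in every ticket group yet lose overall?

P3: Team Gamma 308/455 = 67.7%, Team Beta 261/362 = 72.1% → Team Beta
P1: Team Gamma 43/86 = 50.0%, Team Beta 50/85 = 58.8% → Team Beta
P0: Team Gamma 6/28 = 21.4%, Team Beta 4/16 = 25.0% → Team Beta
P2: Team Gamma 61/107 = 57.0%, Team Beta 62/86 = 72.1% → Team Beta
Overall: Team Gamma 418/676 = 61.8%, Team Beta 377/549 = 68.7% → Team Beta
Team Beta wins overall and in every ticket group — no reversal.

No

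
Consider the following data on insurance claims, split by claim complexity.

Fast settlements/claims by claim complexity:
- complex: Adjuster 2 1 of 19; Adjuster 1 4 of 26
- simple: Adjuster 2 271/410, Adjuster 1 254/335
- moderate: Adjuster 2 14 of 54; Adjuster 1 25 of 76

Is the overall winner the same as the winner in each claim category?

Complex: Adjuster 2 1/19 = 5.3%, Adjuster 1 4/26 = 15.4% → Adjuster 1
Simple: Adjuster 2 271/410 = 66.1%, Adjuster 1 254/335 = 75.8% → Adjuster 1
Moderate: Adjuster 2 14/54 = 25.9%, Adjuster 1 25/76 = 32.9% → Adjuster 1
Overall: Adjuster 2 286/483 = 59.2%, Adjuster 1 283/437 = 64.8% → Adjuster 1
Adjuster 1 wins overall and in every claim group — no reversal.

Yes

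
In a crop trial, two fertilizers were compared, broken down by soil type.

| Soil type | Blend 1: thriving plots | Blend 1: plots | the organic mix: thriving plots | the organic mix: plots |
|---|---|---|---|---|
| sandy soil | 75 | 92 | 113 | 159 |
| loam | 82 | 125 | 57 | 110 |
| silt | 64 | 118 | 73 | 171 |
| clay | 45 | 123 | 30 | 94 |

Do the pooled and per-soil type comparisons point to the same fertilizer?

Sandy soil: Blend 1 75/92 = 81.5%, the organic mix 113/159 = 71.1% → Blend 1
Loam: Blend 1 82/125 = 65.6%, the organic mix 57/110 = 51.8% → Blend 1
Silt: Blend 1 64/118 = 54.2%, the organic mix 73/171 = 42.7% → Blend 1
Clay: Blend 1 45/123 = 36.6%, the organic mix 30/94 = 31.9% → Blend 1
Overall: Blend 1 266/458 = 58.1%, the organic mix 273/534 = 51.1% → Blend 1
Blend 1 wins overall and in every soil group — no reversal.

Yes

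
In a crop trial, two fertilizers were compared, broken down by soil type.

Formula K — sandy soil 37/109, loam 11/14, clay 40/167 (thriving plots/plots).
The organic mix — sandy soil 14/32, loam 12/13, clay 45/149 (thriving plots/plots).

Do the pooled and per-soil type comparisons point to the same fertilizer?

Yes

Sandy soil: Formula K 37/109 = 33.9%, the organic mix 14/32 = 43.8% → the organic mix
Loam: Formula K 11/14 = 78.6%, the organic mix 12/13 = 92.3% → the organic mix
Clay: Formula K 40/167 = 24.0%, the organic mix 45/149 = 30.2% → the organic mix
Overall: Formula K 88/290 = 30.3%, the organic mix 71/194 = 36.6% → the organic mix
The organic mix wins overall and in every soil group — no reversal.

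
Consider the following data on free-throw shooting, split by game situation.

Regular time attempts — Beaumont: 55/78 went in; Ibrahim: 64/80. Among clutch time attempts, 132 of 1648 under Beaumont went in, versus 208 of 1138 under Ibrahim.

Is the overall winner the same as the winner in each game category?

Yes

Regular time: Beaumont 55/78 = 70.5%, Ibrahim 64/80 = 80.0% → Ibrahim
Clutch time: Beaumont 132/1648 = 8.0%, Ibrahim 208/1138 = 18.3% → Ibrahim
Overall: Beaumont 187/1726 = 10.8%, Ibrahim 272/1218 = 22.3% → Ibrahim
Ibrahim wins overall and in every game group — no reversal.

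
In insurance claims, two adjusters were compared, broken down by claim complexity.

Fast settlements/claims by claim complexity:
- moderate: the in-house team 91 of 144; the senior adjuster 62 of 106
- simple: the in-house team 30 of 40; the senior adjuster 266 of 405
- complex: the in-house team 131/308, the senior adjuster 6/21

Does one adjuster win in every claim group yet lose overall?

Moderate: the in-house team 91/144 = 63.2%, the senior adjuster 62/106 = 58.5% → the in-house team
Simple: the in-house team 30/40 = 75.0%, the senior adjuster 266/405 = 65.7% → the in-house team
Complex: the in-house team 131/308 = 42.5%, the senior adjuster 6/21 = 28.6% → the in-house team
Overall: the in-house team 252/492 = 51.2%, the senior adjuster 334/532 = 62.8% → the senior adjuster
The in-house team wins each claim group but the senior adjuster wins overall — the comparison reverses. The in-house team's claims skew toward complex, which has a lower base rate.

Yes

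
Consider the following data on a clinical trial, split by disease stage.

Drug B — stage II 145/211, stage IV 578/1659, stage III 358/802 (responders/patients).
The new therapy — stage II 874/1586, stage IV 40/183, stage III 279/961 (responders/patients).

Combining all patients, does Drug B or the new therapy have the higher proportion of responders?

the new therapy

Stage II: Drug B 145/211 = 68.7%, the new therapy 874/1586 = 55.1% → Drug B
Stage IV: Drug B 578/1659 = 34.8%, the new therapy 40/183 = 21.9% → Drug B
Stage III: Drug B 358/802 = 44.6%, the new therapy 279/961 = 29.0% → Drug B
Overall: Drug B 1081/2672 = 40.5%, the new therapy 1193/2730 = 43.7% → the new therapy
(Drug B wins every disease group but the new therapy wins overall — Drug B's patients skew toward the low-rate stage IV group.)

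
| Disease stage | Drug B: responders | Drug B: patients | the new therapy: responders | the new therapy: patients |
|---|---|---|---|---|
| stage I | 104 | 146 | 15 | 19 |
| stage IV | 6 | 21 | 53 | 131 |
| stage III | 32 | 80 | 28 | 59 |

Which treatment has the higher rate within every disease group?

Stage I: Drug B 104/146 = 71.2%, the new therapy 15/19 = 78.9% → the new therapy
Stage IV: Drug B 6/21 = 28.6%, the new therapy 53/131 = 40.5% → the new therapy
Stage III: Drug B 32/80 = 40.0%, the new therapy 28/59 = 47.5% → the new therapy
The new therapy has the higher rate in all 3 groups.

the new therapy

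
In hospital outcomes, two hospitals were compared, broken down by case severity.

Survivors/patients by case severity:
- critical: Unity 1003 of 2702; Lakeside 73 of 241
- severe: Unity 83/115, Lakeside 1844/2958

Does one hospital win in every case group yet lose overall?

Critical: Unity 1003/2702 = 37.1%, Lakeside 73/241 = 30.3% → Unity
Severe: Unity 83/115 = 72.2%, Lakeside 1844/2958 = 62.3% → Unity
Overall: Unity 1086/2817 = 38.6%, Lakeside 1917/3199 = 59.9% → Lakeside
Unity wins each case group but Lakeside wins overall — the comparison reverses. Unity's patients skew toward critical, which has a lower base rate.

Yes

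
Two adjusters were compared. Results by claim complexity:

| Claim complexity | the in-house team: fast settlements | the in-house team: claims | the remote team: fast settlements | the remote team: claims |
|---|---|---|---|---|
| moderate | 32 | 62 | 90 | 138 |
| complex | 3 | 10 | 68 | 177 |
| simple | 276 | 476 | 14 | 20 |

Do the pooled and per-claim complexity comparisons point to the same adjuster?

No

Moderate: the in-house team 32/62 = 51.6%, the remote team 90/138 = 65.2% → the remote team
Complex: the in-house team 3/10 = 30.0%, the remote team 68/177 = 38.4% → the remote team
Simple: the in-house team 276/476 = 58.0%, the remote team 14/20 = 70.0% → the remote team
Overall: the in-house team 311/548 = 56.8%, the remote team 172/335 = 51.3% → the in-house team
The remote team wins each claim group but the in-house team wins overall — the comparison reverses. The remote team's claims skew toward complex, which has a lower base rate.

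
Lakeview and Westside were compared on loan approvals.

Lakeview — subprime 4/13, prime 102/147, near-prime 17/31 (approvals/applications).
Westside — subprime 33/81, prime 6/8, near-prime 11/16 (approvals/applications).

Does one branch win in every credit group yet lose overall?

Subprime: Lakeview 4/13 = 30.8%, Westside 33/81 = 40.7% → Westside
Prime: Lakeview 102/147 = 69.4%, Westside 6/8 = 75.0% → Westside
Near-prime: Lakeview 17/31 = 54.8%, Westside 11/16 = 68.8% → Westside
Overall: Lakeview 123/191 = 64.4%, Westside 50/105 = 47.6% → Lakeview
Westside wins each credit group but Lakeview wins overall — the comparison reverses. Westside's applications skew toward subprime, which has a lower base rate.

Yes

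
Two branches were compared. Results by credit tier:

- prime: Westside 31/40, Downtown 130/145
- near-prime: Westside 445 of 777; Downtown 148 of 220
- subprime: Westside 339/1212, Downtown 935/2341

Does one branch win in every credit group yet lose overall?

Prime: Westside 31/40 = 77.5%, Downtown 130/145 = 89.7% → Downtown
Near-prime: Westside 445/777 = 57.3%, Downtown 148/220 = 67.3% → Downtown
Subprime: Westside 339/1212 = 28.0%, Downtown 935/2341 = 39.9% → Downtown
Overall: Westside 815/2029 = 40.2%, Downtown 1213/2706 = 44.8% → Downtown
Downtown wins overall and in every credit group — no reversal.

No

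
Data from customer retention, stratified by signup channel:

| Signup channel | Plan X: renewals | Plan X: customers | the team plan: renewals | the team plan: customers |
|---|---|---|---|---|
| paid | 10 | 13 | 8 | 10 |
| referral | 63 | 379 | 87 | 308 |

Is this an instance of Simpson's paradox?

No

Paid: Plan X 10/13 = 76.9%, the team plan 8/10 = 80.0% → the team plan
Referral: Plan X 63/379 = 16.6%, the team plan 87/308 = 28.2% → the team plan
Overall: Plan X 73/392 = 18.6%, the team plan 95/318 = 29.9% → the team plan
The team plan wins overall and in every signup group — no reversal.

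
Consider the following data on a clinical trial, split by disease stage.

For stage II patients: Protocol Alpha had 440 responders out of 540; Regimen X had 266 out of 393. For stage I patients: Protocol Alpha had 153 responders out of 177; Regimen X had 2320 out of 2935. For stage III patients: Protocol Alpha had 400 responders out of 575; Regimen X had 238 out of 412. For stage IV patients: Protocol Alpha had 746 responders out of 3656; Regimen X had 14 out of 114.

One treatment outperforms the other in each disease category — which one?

Stage II: Protocol Alpha 440/540 = 81.5%, Regimen X 266/393 = 67.7% → Protocol Alpha
Stage I: Protocol Alpha 153/177 = 86.4%, Regimen X 2320/2935 = 79.0% → Protocol Alpha
Stage III: Protocol Alpha 400/575 = 69.6%, Regimen X 238/412 = 57.8% → Protocol Alpha
Stage IV: Protocol Alpha 746/3656 = 20.4%, Regimen X 14/114 = 12.3% → Protocol Alpha
Protocol Alpha has the higher rate in all 4 groups.

Protocol Alpha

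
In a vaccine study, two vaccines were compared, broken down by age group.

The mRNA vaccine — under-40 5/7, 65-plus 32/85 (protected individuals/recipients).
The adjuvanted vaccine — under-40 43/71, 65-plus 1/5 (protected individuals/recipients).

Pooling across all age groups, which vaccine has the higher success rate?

the adjuvanted vaccine

Under-40: the mRNA vaccine 5/7 = 71.4%, the adjuvanted vaccine 43/71 = 60.6% → the mRNA vaccine
65-plus: the mRNA vaccine 32/85 = 37.6%, the adjuvanted vaccine 1/5 = 20.0% → the mRNA vaccine
Overall: the mRNA vaccine 37/92 = 40.2%, the adjuvanted vaccine 44/76 = 57.9% → the adjuvanted vaccine
(The mRNA vaccine wins every age group but the adjuvanted vaccine wins overall — the mRNA vaccine's recipients skew toward the low-rate 65-plus group.)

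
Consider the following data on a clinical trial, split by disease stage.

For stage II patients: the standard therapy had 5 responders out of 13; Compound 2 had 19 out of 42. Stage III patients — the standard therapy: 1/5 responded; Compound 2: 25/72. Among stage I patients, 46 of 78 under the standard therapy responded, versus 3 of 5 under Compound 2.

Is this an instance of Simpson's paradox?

Stage II: the standard therapy 5/13 = 38.5%, Compound 2 19/42 = 45.2% → Compound 2
Stage III: the standard therapy 1/5 = 20.0%, Compound 2 25/72 = 34.7% → Compound 2
Stage I: the standard therapy 46/78 = 59.0%, Compound 2 3/5 = 60.0% → Compound 2
Overall: the standard therapy 52/96 = 54.2%, Compound 2 47/119 = 39.5% → the standard therapy
Compound 2 wins each disease group but the standard therapy wins overall — the comparison reverses. Compound 2's patients skew toward stage III, which has a lower base rate.

Yes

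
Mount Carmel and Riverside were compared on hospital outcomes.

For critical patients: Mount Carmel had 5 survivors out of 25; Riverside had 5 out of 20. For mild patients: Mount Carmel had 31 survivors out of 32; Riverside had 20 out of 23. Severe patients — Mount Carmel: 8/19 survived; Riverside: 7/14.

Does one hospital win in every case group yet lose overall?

No

Critical: Mount Carmel 5/25 = 20.0%, Riverside 5/20 = 25.0% → Riverside
Mild: Mount Carmel 31/32 = 96.9%, Riverside 20/23 = 87.0% → Mount Carmel
Severe: Mount Carmel 8/19 = 42.1%, Riverside 7/14 = 50.0% → Riverside
Overall: Mount Carmel 44/76 = 57.9%, Riverside 32/57 = 56.1% → Mount Carmel
Neither sweeps: Mount Carmel wins 1 of 3 groups, Riverside wins 2. Mount Carmel wins overall but not every group — no Simpson reversal.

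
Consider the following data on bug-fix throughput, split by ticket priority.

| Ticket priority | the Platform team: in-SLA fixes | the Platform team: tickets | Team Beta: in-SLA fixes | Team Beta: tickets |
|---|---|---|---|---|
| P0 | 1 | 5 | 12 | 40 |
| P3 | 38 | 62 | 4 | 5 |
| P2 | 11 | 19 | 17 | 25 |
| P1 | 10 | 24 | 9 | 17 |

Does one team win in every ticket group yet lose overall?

P0: the Platform team 1/5 = 20.0%, Team Beta 12/40 = 30.0% → Team Beta
P3: the Platform team 38/62 = 61.3%, Team Beta 4/5 = 80.0% → Team Beta
P2: the Platform team 11/19 = 57.9%, Team Beta 17/25 = 68.0% → Team Beta
P1: the Platform team 10/24 = 41.7%, Team Beta 9/17 = 52.9% → Team Beta
Overall: the Platform team 60/110 = 54.5%, Team Beta 42/87 = 48.3% → the Platform team
Team Beta wins each ticket group but the Platform team wins overall — the comparison reverses. Team Beta's tickets skew toward P0, which has a lower base rate.

Yes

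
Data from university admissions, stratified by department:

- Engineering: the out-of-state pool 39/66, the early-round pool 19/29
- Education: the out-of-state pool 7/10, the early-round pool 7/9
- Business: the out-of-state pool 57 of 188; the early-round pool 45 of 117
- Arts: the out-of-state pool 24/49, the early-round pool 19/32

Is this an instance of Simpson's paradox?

No

Engineering: the out-of-state pool 39/66 = 59.1%, the early-round pool 19/29 = 65.5% → the early-round pool
Education: the out-of-state pool 7/10 = 70.0%, the early-round pool 7/9 = 77.8% → the early-round pool
Business: the out-of-state pool 57/188 = 30.3%, the early-round pool 45/117 = 38.5% → the early-round pool
Arts: the out-of-state pool 24/49 = 49.0%, the early-round pool 19/32 = 59.4% → the early-round pool
Overall: the out-of-state pool 127/313 = 40.6%, the early-round pool 90/187 = 48.1% → the early-round pool
The early-round pool wins overall and in every department group — no reversal.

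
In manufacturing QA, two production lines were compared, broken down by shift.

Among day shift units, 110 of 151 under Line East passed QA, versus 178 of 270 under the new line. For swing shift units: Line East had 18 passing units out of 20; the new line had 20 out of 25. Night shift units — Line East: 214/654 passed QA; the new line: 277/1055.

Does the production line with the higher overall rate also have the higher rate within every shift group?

Day shift: Line East 110/151 = 72.8%, the new line 178/270 = 65.9% → Line East
Swing shift: Line East 18/20 = 90.0%, the new line 20/25 = 80.0% → Line East
Night shift: Line East 214/654 = 32.7%, the new line 277/1055 = 26.3% → Line East
Overall: Line East 342/825 = 41.5%, the new line 475/1350 = 35.2% → Line East
Line East wins overall and in every shift group — no reversal.

Yes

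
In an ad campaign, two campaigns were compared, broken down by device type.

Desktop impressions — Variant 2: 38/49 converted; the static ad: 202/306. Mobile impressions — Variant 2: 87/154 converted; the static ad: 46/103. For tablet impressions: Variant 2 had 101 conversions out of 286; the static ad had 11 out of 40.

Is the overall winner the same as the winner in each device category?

Desktop: Variant 2 38/49 = 77.6%, the static ad 202/306 = 66.0% → Variant 2
Mobile: Variant 2 87/154 = 56.5%, the static ad 46/103 = 44.7% → Variant 2
Tablet: Variant 2 101/286 = 35.3%, the static ad 11/40 = 27.5% → Variant 2
Overall: Variant 2 226/489 = 46.2%, the static ad 259/449 = 57.7% → the static ad
Variant 2 wins each device group but the static ad wins overall — the comparison reverses. Variant 2's impressions skew toward tablet, which has a lower base rate.

No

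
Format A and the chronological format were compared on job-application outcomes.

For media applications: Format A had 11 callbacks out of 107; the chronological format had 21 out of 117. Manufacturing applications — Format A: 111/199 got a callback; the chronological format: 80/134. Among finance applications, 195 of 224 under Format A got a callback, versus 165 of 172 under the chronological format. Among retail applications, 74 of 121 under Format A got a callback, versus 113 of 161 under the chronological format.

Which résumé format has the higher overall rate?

Media: Format A 11/107 = 10.3%, the chronological format 21/117 = 17.9% → the chronological format
Manufacturing: Format A 111/199 = 55.8%, the chronological format 80/134 = 59.7% → the chronological format
Finance: Format A 195/224 = 87.1%, the chronological format 165/172 = 95.9% → the chronological format
Retail: Format A 74/121 = 61.2%, the chronological format 113/161 = 70.2% → the chronological format
Overall: Format A 391/651 = 60.1%, the chronological format 379/584 = 64.9% → the chronological format

the chronological format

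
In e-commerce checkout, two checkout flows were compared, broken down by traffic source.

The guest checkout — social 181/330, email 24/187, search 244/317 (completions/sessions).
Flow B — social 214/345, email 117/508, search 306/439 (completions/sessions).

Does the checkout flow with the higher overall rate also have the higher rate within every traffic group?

No

Social: the guest checkout 181/330 = 54.8%, Flow B 214/345 = 62.0% → Flow B
Email: the guest checkout 24/187 = 12.8%, Flow B 117/508 = 23.0% → Flow B
Search: the guest checkout 244/317 = 77.0%, Flow B 306/439 = 69.7% → the guest checkout
Overall: the guest checkout 449/834 = 53.8%, Flow B 637/1292 = 49.3% → the guest checkout
Neither sweeps: the guest checkout wins 1 of 3 groups, Flow B wins 2. The guest checkout wins overall but not every group — no Simpson reversal.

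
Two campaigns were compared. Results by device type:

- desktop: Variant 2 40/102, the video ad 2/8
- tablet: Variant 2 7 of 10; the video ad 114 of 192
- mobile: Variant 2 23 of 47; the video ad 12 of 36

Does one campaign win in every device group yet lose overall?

Desktop: Variant 2 40/102 = 39.2%, the video ad 2/8 = 25.0% → Variant 2
Tablet: Variant 2 7/10 = 70.0%, the video ad 114/192 = 59.4% → Variant 2
Mobile: Variant 2 23/47 = 48.9%, the video ad 12/36 = 33.3% → Variant 2
Overall: Variant 2 70/159 = 44.0%, the video ad 128/236 = 54.2% → the video ad
Variant 2 wins each device group but the video ad wins overall — the comparison reverses. Variant 2's impressions skew toward desktop, which has a lower base rate.

Yes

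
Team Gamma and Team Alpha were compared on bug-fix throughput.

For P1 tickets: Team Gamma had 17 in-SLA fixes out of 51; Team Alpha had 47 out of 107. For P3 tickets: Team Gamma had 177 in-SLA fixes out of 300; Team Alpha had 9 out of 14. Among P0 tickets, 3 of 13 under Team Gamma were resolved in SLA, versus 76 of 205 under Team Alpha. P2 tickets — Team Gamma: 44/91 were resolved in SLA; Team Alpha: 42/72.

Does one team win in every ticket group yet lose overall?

Yes

P1: Team Gamma 17/51 = 33.3%, Team Alpha 47/107 = 43.9% → Team Alpha
P3: Team Gamma 177/300 = 59.0%, Team Alpha 9/14 = 64.3% → Team Alpha
P0: Team Gamma 3/13 = 23.1%, Team Alpha 76/205 = 37.1% → Team Alpha
P2: Team Gamma 44/91 = 48.4%, Team Alpha 42/72 = 58.3% → Team Alpha
Overall: Team Gamma 241/455 = 53.0%, Team Alpha 174/398 = 43.7% → Team Gamma
Team Alpha wins each ticket group but Team Gamma wins overall — the comparison reverses. Team Alpha's tickets skew toward P0, which has a lower base rate.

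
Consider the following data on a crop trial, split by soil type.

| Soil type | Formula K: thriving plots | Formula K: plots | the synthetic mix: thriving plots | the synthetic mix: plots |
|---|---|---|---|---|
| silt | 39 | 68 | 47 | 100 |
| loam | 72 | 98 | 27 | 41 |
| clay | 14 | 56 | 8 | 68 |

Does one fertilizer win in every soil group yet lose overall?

Silt: Formula K 39/68 = 57.4%, the synthetic mix 47/100 = 47.0% → Formula K
Loam: Formula K 72/98 = 73.5%, the synthetic mix 27/41 = 65.9% → Formula K
Clay: Formula K 14/56 = 25.0%, the synthetic mix 8/68 = 11.8% → Formula K
Overall: Formula K 125/222 = 56.3%, the synthetic mix 82/209 = 39.2% → Formula K
Formula K wins overall and in every soil group — no reversal.

No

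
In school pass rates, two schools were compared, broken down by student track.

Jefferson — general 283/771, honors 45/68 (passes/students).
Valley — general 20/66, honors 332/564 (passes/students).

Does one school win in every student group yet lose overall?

General: Jefferson 283/771 = 36.7%, Valley 20/66 = 30.3% → Jefferson
Honors: Jefferson 45/68 = 66.2%, Valley 332/564 = 58.9% → Jefferson
Overall: Jefferson 328/839 = 39.1%, Valley 352/630 = 55.9% → Valley
Jefferson wins each student group but Valley wins overall — the comparison reverses. Jefferson's students skew toward general, which has a lower base rate.

Yes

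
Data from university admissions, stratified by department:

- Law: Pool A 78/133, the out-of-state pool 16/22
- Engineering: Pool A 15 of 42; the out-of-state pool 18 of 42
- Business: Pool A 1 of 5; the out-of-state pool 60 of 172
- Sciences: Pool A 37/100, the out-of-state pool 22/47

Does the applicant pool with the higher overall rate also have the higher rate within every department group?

Law: Pool A 78/133 = 58.6%, the out-of-state pool 16/22 = 72.7% → the out-of-state pool
Engineering: Pool A 15/42 = 35.7%, the out-of-state pool 18/42 = 42.9% → the out-of-state pool
Business: Pool A 1/5 = 20.0%, the out-of-state pool 60/172 = 34.9% → the out-of-state pool
Sciences: Pool A 37/100 = 37.0%, the out-of-state pool 22/47 = 46.8% → the out-of-state pool
Overall: Pool A 131/280 = 46.8%, the out-of-state pool 116/283 = 41.0% → Pool A
The out-of-state pool wins each department group but Pool A wins overall — the comparison reverses. The out-of-state pool's applicants skew toward Business, which has a lower base rate.

No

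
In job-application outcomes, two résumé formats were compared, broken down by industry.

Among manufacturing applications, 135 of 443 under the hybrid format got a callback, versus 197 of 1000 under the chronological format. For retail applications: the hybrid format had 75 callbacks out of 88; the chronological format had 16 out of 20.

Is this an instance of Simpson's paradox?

No

Manufacturing: the hybrid format 135/443 = 30.5%, the chronological format 197/1000 = 19.7% → the hybrid format
Retail: the hybrid format 75/88 = 85.2%, the chronological format 16/20 = 80.0% → the hybrid format
Overall: the hybrid format 210/531 = 39.5%, the chronological format 213/1020 = 20.9% → the hybrid format
The hybrid format wins overall and in every industry group — no reversal.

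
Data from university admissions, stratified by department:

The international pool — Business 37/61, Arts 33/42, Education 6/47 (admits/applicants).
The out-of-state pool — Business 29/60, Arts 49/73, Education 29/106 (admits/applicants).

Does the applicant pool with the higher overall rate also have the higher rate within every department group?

No

Business: the international pool 37/61 = 60.7%, the out-of-state pool 29/60 = 48.3% → the international pool
Arts: the international pool 33/42 = 78.6%, the out-of-state pool 49/73 = 67.1% → the international pool
Education: the international pool 6/47 = 12.8%, the out-of-state pool 29/106 = 27.4% → the out-of-state pool
Overall: the international pool 76/150 = 50.7%, the out-of-state pool 107/239 = 44.8% → the international pool
Neither sweeps: the international pool wins 2 of 3 groups, the out-of-state pool wins 1. The international pool wins overall but not every group — no Simpson reversal.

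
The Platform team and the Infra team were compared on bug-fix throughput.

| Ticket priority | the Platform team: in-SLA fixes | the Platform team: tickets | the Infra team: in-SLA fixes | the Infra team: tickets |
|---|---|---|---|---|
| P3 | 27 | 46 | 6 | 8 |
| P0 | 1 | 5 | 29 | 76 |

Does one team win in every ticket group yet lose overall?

Yes

P3: the Platform team 27/46 = 58.7%, the Infra team 6/8 = 75.0% → the Infra team
P0: the Platform team 1/5 = 20.0%, the Infra team 29/76 = 38.2% → the Infra team
Overall: the Platform team 28/51 = 54.9%, the Infra team 35/84 = 41.7% → the Platform team
The Infra team wins each ticket group but the Platform team wins overall — the comparison reverses. The Infra team's tickets skew toward P0, which has a lower base rate.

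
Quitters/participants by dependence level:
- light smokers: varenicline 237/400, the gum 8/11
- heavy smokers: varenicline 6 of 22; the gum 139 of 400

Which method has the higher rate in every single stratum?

Light smokers: varenicline 237/400 = 59.2%, the gum 8/11 = 72.7% → the gum
Heavy smokers: varenicline 6/22 = 27.3%, the gum 139/400 = 34.8% → the gum
The gum has the higher rate in both groups.

the gum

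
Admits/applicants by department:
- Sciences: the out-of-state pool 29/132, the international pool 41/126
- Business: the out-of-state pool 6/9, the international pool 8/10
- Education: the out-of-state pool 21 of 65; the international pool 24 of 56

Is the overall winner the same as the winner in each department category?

Sciences: the out-of-state pool 29/132 = 22.0%, the international pool 41/126 = 32.5% → the international pool
Business: the out-of-state pool 6/9 = 66.7%, the international pool 8/10 = 80.0% → the international pool
Education: the out-of-state pool 21/65 = 32.3%, the international pool 24/56 = 42.9% → the international pool
Overall: the out-of-state pool 56/206 = 27.2%, the international pool 73/192 = 38.0% → the international pool
The international pool wins overall and in every department group — no reversal.

Yes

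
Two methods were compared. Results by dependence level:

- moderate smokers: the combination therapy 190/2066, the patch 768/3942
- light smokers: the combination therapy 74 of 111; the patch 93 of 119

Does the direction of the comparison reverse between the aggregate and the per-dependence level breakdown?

No

Moderate smokers: the combination therapy 190/2066 = 9.2%, the patch 768/3942 = 19.5% → the patch
Light smokers: the combination therapy 74/111 = 66.7%, the patch 93/119 = 78.2% → the patch
Overall: the combination therapy 264/2177 = 12.1%, the patch 861/4061 = 21.2% → the patch
The patch wins overall and in every dependence group — no reversal.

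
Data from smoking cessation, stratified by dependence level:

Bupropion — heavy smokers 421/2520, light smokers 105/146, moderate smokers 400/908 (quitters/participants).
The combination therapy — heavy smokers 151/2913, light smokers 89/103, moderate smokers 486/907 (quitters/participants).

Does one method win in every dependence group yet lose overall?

Heavy smokers: bupropion 421/2520 = 16.7%, the combination therapy 151/2913 = 5.2% → bupropion
Light smokers: bupropion 105/146 = 71.9%, the combination therapy 89/103 = 86.4% → the combination therapy
Moderate smokers: bupropion 400/908 = 44.1%, the combination therapy 486/907 = 53.6% → the combination therapy
Overall: bupropion 926/3574 = 25.9%, the combination therapy 726/3923 = 18.5% → bupropion
Neither sweeps: bupropion wins 1 of 3 groups, the combination therapy wins 2. Bupropion wins overall but not every group — no Simpson reversal.

No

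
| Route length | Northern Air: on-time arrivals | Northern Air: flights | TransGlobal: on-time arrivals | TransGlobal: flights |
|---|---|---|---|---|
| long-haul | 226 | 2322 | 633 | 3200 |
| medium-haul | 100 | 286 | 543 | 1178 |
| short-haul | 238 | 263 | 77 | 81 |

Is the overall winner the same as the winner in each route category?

Long-haul: Northern Air 226/2322 = 9.7%, TransGlobal 633/3200 = 19.8% → TransGlobal
Medium-haul: Northern Air 100/286 = 35.0%, TransGlobal 543/1178 = 46.1% → TransGlobal
Short-haul: Northern Air 238/263 = 90.5%, TransGlobal 77/81 = 95.1% → TransGlobal
Overall: Northern Air 564/2871 = 19.6%, TransGlobal 1253/4459 = 28.1% → TransGlobal
TransGlobal wins overall and in every route group — no reversal.

Yes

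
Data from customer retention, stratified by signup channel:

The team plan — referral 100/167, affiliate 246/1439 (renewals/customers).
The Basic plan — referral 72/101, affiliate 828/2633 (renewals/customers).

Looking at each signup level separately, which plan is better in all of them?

the Basic plan

Referral: the team plan 100/167 = 59.9%, the Basic plan 72/101 = 71.3% → the Basic plan
Affiliate: the team plan 246/1439 = 17.1%, the Basic plan 828/2633 = 31.4% → the Basic plan
The Basic plan has the higher rate in both groups.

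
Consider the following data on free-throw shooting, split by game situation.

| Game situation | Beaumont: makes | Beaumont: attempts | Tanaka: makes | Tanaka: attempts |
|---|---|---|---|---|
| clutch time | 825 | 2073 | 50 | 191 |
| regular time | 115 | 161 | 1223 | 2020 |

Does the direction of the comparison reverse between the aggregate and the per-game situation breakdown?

Clutch time: Beaumont 825/2073 = 39.8%, Tanaka 50/191 = 26.2% → Beaumont
Regular time: Beaumont 115/161 = 71.4%, Tanaka 1223/2020 = 60.5% → Beaumont
Overall: Beaumont 940/2234 = 42.1%, Tanaka 1273/2211 = 57.6% → Tanaka
Beaumont wins each game group but Tanaka wins overall — the comparison reverses. Beaumont's attempts skew toward clutch time, which has a lower base rate.

Yes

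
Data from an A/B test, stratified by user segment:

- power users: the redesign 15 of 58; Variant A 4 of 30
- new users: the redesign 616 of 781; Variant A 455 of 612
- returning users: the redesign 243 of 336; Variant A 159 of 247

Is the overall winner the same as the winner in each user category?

Power users: the redesign 15/58 = 25.9%, Variant A 4/30 = 13.3% → the redesign
New users: the redesign 616/781 = 78.9%, Variant A 455/612 = 74.3% → the redesign
Returning users: the redesign 243/336 = 72.3%, Variant A 159/247 = 64.4% → the redesign
Overall: the redesign 874/1175 = 74.4%, Variant A 618/889 = 69.5% → the redesign
The redesign wins overall and in every user group — no reversal.

Yes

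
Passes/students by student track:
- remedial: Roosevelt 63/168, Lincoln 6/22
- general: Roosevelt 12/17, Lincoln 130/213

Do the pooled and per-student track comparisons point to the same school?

Remedial: Roosevelt 63/168 = 37.5%, Lincoln 6/22 = 27.3% → Roosevelt
General: Roosevelt 12/17 = 70.6%, Lincoln 130/213 = 61.0% → Roosevelt
Overall: Roosevelt 75/185 = 40.5%, Lincoln 136/235 = 57.9% → Lincoln
Roosevelt wins each student group but Lincoln wins overall — the comparison reverses. Roosevelt's students skew toward remedial, which has a lower base rate.

No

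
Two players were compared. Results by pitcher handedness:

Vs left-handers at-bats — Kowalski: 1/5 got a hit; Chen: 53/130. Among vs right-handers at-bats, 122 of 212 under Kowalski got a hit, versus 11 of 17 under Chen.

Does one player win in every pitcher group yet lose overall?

Yes

Vs left-handers: Kowalski 1/5 = 20.0%, Chen 53/130 = 40.8% → Chen
Vs right-handers: Kowalski 122/212 = 57.5%, Chen 11/17 = 64.7% → Chen
Overall: Kowalski 123/217 = 56.7%, Chen 64/147 = 43.5% → Kowalski
Chen wins each pitcher group but Kowalski wins overall — the comparison reverses. Chen's at-bats skew toward vs left-handers, which has a lower base rate.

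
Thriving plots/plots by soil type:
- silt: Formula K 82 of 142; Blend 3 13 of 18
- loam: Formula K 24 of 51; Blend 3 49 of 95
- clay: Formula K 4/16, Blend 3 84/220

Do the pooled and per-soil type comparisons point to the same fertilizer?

Silt: Formula K 82/142 = 57.7%, Blend 3 13/18 = 72.2% → Blend 3
Loam: Formula K 24/51 = 47.1%, Blend 3 49/95 = 51.6% → Blend 3
Clay: Formula K 4/16 = 25.0%, Blend 3 84/220 = 38.2% → Blend 3
Overall: Formula K 110/209 = 52.6%, Blend 3 146/333 = 43.8% → Formula K
Blend 3 wins each soil group but Formula K wins overall — the comparison reverses. Blend 3's plots skew toward clay, which has a lower base rate.

No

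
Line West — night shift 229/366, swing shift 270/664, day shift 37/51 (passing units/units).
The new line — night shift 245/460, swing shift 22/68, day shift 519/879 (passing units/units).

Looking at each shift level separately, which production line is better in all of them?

Night shift: Line West 229/366 = 62.6%, the new line 245/460 = 53.3% → Line West
Swing shift: Line West 270/664 = 40.7%, the new line 22/68 = 32.4% → Line West
Day shift: Line West 37/51 = 72.5%, the new line 519/879 = 59.0% → Line West
Line West has the higher rate in all 3 groups.

Line West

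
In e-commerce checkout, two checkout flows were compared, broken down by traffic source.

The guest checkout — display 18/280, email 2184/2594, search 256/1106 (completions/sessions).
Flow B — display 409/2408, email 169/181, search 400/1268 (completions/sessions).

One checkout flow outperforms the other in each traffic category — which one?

Flow B

Display: the guest checkout 18/280 = 6.4%, Flow B 409/2408 = 17.0% → Flow B
Email: the guest checkout 2184/2594 = 84.2%, Flow B 169/181 = 93.4% → Flow B
Search: the guest checkout 256/1106 = 23.1%, Flow B 400/1268 = 31.5% → Flow B
Flow B has the higher rate in all 3 groups.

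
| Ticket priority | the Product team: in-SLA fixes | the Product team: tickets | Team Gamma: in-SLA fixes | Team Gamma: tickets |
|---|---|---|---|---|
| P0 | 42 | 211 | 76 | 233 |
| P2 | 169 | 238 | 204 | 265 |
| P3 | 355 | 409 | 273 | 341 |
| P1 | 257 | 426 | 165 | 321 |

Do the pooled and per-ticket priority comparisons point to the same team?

P0: the Product team 42/211 = 19.9%, Team Gamma 76/233 = 32.6% → Team Gamma
P2: the Product team 169/238 = 71.0%, Team Gamma 204/265 = 77.0% → Team Gamma
P3: the Product team 355/409 = 86.8%, Team Gamma 273/341 = 80.1% → the Product team
P1: the Product team 257/426 = 60.3%, Team Gamma 165/321 = 51.4% → the Product team
Overall: the Product team 823/1284 = 64.1%, Team Gamma 718/1160 = 61.9% → the Product team
Neither sweeps: the Product team wins 2 of 4 groups, Team Gamma wins 2. The Product team wins overall but not every group — no Simpson reversal.

No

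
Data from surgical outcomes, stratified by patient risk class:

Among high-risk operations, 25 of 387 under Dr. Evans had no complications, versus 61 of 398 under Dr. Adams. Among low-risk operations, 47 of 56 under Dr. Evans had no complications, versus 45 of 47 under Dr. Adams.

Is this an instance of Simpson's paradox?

High-risk: Dr. Evans 25/387 = 6.5%, Dr. Adams 61/398 = 15.3% → Dr. Adams
Low-risk: Dr. Evans 47/56 = 83.9%, Dr. Adams 45/47 = 95.7% → Dr. Adams
Overall: Dr. Evans 72/443 = 16.3%, Dr. Adams 106/445 = 23.8% → Dr. Adams
Dr. Adams wins overall and in every patient risk group — no reversal.

No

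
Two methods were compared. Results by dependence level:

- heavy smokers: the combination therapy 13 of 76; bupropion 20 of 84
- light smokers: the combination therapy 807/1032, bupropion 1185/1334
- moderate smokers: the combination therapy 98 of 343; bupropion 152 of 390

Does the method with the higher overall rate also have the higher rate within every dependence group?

Yes

Heavy smokers: the combination therapy 13/76 = 17.1%, bupropion 20/84 = 23.8% → bupropion
Light smokers: the combination therapy 807/1032 = 78.2%, bupropion 1185/1334 = 88.8% → bupropion
Moderate smokers: the combination therapy 98/343 = 28.6%, bupropion 152/390 = 39.0% → bupropion
Overall: the combination therapy 918/1451 = 63.3%, bupropion 1357/1808 = 75.1% → bupropion
Bupropion wins overall and in every dependence group — no reversal.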